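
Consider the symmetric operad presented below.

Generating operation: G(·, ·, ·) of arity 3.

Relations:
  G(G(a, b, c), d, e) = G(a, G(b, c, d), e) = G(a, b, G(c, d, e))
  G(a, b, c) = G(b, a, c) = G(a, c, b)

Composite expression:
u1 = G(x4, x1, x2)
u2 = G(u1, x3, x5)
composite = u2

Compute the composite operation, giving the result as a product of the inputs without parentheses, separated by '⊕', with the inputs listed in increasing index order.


Both nesting and order wash out for G; what remains is which x's occur.
G(x4, x1, x2) collapses to x4 ⊕ x1 ⊕ x2
G(G(x4, x1, x2), x3, x5) collapses to x4 ⊕ x1 ⊕ x2 ⊕ x3 ⊕ x5
putting the inputs in ascending order: x1 ⊕ x2 ⊕ x3 ⊕ x4 ⊕ x5

x1 ⊕ x2 ⊕ x3 ⊕ x4 ⊕ x5


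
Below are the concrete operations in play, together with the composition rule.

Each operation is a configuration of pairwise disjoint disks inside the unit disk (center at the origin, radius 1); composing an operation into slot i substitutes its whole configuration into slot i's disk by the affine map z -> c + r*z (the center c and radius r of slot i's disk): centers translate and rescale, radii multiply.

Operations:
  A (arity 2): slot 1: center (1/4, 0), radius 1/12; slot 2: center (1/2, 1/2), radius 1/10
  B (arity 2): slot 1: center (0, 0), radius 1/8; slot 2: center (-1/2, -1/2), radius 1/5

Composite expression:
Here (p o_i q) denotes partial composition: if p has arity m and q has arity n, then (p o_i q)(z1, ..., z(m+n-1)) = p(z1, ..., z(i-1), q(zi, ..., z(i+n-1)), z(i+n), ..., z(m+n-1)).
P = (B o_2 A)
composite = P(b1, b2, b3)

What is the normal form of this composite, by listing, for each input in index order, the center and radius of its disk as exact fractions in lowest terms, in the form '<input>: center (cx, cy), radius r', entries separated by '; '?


Below B, radii multiply path by path; the b-disk centers shift.
tracing b1 down its 1-map path: center (0, 0), radius 1/8
tracing b2 down its 2-map path: center (-9/20, -1/2), radius 1/60
tracing b3 down its 2-map path: center (-2/5, -2/5), radius 1/50

b1: center (0, 0), radius 1/8; b2: center (-9/20, -1/2), radius 1/60; b3: center (-2/5, -2/5), radius 1/50


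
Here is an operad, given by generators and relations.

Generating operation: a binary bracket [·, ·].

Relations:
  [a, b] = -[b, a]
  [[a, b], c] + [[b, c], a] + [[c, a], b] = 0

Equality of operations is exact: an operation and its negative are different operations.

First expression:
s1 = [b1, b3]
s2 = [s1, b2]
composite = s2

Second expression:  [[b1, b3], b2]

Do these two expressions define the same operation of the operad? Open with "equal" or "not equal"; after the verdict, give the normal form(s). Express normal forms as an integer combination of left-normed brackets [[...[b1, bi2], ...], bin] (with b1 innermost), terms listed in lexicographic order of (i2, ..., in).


equal; the common form is [[b1, b3], b2]

In normal form, the first expression is [[b1, b3], b2]
In normal form, the second expression is [[b1, b3], b2]
The normal forms match — equal.


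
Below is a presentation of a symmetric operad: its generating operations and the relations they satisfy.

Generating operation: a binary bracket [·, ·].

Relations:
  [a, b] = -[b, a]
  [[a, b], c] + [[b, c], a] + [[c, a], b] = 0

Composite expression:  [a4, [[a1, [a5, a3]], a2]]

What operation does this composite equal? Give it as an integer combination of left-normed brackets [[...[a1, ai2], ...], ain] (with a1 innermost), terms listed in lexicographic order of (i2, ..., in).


In the tensor algebra, words opening a1 carry the a1-anchored form.
Composite bracket: [a4, [[a1, [a5, a3]], a2]]
Each bracket splits as ab - ba, giving 16 signed words (2^4 = 16).
Coefficients come from the a1-initial words:
  from a1a3a5a2a4, sign +1: term +[[[[a1, a3], a5], a2], a4]
  from a1a5a3a2a4, sign -1: term -[[[[a1, a5], a3], a2], a4]

[[[[a1, a3], a5], a2], a4] - [[[[a1, a5], a3], a2], a4]


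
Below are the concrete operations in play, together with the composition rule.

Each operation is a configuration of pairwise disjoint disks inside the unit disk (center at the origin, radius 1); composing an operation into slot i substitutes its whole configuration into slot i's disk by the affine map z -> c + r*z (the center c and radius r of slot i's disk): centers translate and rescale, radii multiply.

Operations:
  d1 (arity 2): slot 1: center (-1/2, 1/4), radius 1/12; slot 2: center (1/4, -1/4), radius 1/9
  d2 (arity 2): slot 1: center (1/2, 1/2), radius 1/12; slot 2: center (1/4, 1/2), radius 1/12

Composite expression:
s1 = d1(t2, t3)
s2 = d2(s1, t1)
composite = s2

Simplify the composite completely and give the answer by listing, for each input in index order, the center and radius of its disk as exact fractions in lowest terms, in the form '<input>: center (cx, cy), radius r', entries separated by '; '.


t1: center (1/4, 1/2), radius 1/12; t2: center (11/24, 25/48), radius 1/144; t3: center (25/48, 23/48), radius 1/108

Nesting under d2 composes maps z -> c + r*z down each t-path.
for t2, the 2-step affine chain lands on center (11/24, 25/48), radius 1/144
for t3, the 2-step affine chain lands on center (25/48, 23/48), radius 1/108
for t1, the 1-step affine chain lands on center (1/4, 1/2), radius 1/12


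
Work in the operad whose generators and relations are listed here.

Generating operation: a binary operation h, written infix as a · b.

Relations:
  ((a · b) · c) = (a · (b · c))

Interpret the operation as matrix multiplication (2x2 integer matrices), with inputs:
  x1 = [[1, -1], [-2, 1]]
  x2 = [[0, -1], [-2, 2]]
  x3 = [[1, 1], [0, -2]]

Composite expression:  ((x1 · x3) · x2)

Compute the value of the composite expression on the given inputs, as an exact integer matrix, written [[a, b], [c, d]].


[[-6, 5], [8, -6]]

(x1 · x3) = [[1, 3], [-2, -4]]
((x1 · x3) · x2) = [[-6, 5], [8, -6]]


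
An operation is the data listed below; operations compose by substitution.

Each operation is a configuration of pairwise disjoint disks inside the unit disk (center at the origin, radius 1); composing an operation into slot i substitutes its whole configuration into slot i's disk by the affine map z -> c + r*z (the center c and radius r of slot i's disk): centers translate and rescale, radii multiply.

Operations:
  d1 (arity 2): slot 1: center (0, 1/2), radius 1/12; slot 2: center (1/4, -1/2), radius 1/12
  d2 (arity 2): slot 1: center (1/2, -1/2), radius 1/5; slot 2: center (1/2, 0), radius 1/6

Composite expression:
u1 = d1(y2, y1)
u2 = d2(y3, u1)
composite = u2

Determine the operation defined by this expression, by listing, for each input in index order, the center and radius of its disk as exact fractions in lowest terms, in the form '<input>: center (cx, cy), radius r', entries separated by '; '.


y1: center (13/24, -1/12), radius 1/72; y2: center (1/2, 1/12), radius 1/72; y3: center (1/2, -1/2), radius 1/5

Each y-disk chains the slot maps above it in d2; radii multiply.
input y3: composing its 1 substitution step yields center (1/2, -1/2), radius 1/5
input y2: composing its 2 substitution steps yields center (1/2, 1/12), radius 1/72
input y1: composing its 2 substitution steps yields center (13/24, -1/12), radius 1/72


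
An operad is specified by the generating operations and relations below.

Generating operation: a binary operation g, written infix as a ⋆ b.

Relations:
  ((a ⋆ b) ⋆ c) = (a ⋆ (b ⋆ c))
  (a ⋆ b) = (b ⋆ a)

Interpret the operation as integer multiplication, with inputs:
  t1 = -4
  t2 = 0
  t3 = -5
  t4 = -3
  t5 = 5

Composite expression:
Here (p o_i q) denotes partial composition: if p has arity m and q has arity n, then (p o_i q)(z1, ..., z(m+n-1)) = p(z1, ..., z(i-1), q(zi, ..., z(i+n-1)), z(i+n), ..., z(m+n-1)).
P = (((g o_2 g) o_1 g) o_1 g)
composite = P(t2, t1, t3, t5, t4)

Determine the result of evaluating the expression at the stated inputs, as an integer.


(t2 ⋆ t1) = 0
((t2 ⋆ t1) ⋆ t3) = 0
(t5 ⋆ t4) = -15
(((t2 ⋆ t1) ⋆ t3) ⋆ (t5 ⋆ t4)) = 0

0


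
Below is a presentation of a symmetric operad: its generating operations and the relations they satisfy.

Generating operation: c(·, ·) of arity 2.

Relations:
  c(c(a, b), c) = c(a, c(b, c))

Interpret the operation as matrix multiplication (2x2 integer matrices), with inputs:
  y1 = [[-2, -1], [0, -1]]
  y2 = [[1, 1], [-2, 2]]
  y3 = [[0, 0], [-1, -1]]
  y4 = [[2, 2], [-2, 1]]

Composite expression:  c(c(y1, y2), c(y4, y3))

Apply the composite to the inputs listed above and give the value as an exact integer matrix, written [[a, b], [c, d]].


[[4, 4], [-2, -2]]

c(y1, y2) = [[0, -4], [2, -2]]
c(y4, y3) = [[-2, -2], [-1, -1]]
c(c(y1, y2), c(y4, y3)) = [[4, 4], [-2, -2]]


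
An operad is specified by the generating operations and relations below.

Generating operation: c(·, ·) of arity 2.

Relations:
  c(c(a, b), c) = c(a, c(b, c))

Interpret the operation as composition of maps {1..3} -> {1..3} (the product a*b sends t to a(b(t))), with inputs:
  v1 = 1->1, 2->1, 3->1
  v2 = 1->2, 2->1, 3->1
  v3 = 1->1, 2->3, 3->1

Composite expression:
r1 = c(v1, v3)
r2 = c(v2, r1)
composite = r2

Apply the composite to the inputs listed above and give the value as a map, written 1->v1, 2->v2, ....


c(v1, v3) = 1->1, 2->1, 3->1
c(v2, c(v1, v3)) = 1->2, 2->2, 3->2

1->2, 2->2, 3->2


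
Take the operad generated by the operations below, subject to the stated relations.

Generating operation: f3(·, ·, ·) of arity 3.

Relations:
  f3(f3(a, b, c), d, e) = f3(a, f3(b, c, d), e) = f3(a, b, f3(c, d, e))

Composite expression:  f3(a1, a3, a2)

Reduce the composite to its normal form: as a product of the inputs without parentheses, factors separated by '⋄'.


a1 ⋄ a3 ⋄ a2

All parenthesizations of f3 agree; list the a-inputs left to right.
f3(a1, a3, a2) spells out as a1 ⋄ a3 ⋄ a2


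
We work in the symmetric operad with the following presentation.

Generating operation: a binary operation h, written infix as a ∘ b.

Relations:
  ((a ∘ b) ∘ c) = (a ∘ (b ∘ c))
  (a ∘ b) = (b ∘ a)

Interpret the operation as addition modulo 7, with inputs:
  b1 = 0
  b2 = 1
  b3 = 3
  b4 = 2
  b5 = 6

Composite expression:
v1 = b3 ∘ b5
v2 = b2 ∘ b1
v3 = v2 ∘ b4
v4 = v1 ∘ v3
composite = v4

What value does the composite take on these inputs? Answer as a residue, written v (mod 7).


(b3 ∘ b5) = 2
(b2 ∘ b1) = 1
((b2 ∘ b1) ∘ b4) = 3
((b3 ∘ b5) ∘ ((b2 ∘ b1) ∘ b4)) = 5

5 (mod 7)


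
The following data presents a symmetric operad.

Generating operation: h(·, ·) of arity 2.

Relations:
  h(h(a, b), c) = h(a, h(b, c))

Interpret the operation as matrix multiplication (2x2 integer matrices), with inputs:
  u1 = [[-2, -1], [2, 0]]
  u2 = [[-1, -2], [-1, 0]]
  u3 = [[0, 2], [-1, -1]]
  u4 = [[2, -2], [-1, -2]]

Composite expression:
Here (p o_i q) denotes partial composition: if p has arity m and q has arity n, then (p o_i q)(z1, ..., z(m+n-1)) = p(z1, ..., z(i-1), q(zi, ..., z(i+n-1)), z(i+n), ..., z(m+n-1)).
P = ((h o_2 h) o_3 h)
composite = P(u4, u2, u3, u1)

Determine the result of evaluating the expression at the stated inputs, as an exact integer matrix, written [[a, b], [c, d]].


[[0, -4], [12, 2]]

h(u3, u1) = [[4, 0], [0, 1]]
h(u2, h(u3, u1)) = [[-4, -2], [-4, 0]]
h(u4, h(u2, h(u3, u1))) = [[0, -4], [12, 2]]


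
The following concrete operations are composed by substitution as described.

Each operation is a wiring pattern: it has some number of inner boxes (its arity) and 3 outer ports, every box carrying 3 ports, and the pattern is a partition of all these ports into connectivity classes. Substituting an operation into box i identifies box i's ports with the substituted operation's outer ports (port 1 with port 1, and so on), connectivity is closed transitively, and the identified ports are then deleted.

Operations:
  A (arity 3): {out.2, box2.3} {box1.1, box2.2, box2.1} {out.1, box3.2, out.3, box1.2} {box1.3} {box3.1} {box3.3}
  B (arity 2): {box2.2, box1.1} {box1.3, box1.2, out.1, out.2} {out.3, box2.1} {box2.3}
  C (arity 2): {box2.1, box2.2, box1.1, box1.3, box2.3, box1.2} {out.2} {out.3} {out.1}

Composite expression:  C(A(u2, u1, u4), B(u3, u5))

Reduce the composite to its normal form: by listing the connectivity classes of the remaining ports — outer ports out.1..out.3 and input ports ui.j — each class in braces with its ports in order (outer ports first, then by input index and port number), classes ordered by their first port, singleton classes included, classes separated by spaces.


{out.1} {out.2} {out.3} {u1.1, u1.2, u2.1} {u1.3, u2.2, u3.2, u3.3, u4.2, u5.1} {u2.3} {u3.1, u5.2} {u4.1} {u4.3} {u5.3}

After gluing at C, chains via deleted ports link the u-ports.
after A, the pattern on (u2, u1, u4) reads {out.1, out.3, u2.2, u4.2} {out.2, u1.3} {u1.1, u1.2, u2.1} {u2.3} {u4.1} {u4.3} (out.j = its outer ports)
after B, the pattern on (u3, u5) reads {out.1, out.2, u3.2, u3.3} {out.3, u5.1} {u3.1, u5.2} {u5.3} (out.j = its outer ports)
after C, the pattern on (u2, u1, u4, u3, u5) reads {out.1} {out.2} {out.3} {u1.1, u1.2, u2.1} {u1.3, u2.2, u3.2, u3.3, u4.2, u5.1} {u2.3} {u3.1, u5.2} {u4.1} {u4.3} {u5.3} (out.j = its outer ports)


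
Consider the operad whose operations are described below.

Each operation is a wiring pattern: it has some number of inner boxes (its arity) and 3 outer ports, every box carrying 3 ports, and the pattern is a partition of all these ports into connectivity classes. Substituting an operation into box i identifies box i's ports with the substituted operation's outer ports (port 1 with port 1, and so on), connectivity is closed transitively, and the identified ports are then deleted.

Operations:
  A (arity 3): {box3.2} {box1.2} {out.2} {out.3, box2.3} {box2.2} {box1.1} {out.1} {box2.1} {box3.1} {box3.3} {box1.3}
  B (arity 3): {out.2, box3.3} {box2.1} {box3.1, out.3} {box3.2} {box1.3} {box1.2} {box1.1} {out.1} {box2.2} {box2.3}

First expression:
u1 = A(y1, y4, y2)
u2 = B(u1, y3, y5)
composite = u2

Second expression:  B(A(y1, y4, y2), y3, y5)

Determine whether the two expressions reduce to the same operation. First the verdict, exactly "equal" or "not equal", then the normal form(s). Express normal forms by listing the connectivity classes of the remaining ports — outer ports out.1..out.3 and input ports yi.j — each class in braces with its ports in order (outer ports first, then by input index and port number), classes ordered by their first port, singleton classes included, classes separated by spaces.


Reducing the first expression gives {out.1} {out.2, y5.3} {out.3, y5.1} {y1.1} {y1.2} {y1.3} {y2.1} {y2.2} {y2.3} {y3.1} {y3.2} {y3.3} {y4.1} {y4.2} {y4.3} {y5.2}
Reducing the second expression gives {out.1} {out.2, y5.3} {out.3, y5.1} {y1.1} {y1.2} {y1.3} {y2.1} {y2.2} {y2.3} {y3.1} {y3.2} {y3.3} {y4.1} {y4.2} {y4.3} {y5.2}
Identical normal forms: equal.

equal — both sides give {out.1} {out.2, y5.3} {out.3, y5.1} {y1.1} {y1.2} {y1.3} {y2.1} {y2.2} {y2.3} {y3.1} {y3.2} {y3.3} {y4.1} {y4.2} {y4.3} {y5.2}


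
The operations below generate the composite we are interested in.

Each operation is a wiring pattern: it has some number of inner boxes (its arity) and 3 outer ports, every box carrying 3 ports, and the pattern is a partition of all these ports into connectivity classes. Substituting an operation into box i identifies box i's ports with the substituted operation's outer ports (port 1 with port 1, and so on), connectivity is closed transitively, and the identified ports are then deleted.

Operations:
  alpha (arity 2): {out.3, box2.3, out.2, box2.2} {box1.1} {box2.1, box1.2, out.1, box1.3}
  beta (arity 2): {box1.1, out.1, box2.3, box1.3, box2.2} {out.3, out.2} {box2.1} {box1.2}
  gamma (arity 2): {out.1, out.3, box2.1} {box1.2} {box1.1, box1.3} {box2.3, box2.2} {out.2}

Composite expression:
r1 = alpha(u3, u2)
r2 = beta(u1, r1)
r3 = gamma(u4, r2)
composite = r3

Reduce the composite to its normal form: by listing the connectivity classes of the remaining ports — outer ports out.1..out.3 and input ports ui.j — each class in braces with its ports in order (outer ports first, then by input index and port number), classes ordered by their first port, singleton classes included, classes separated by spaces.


{out.1, out.3, u1.1, u1.3, u2.2, u2.3} {out.2} {u1.2} {u2.1, u3.2, u3.3} {u3.1} {u4.1, u4.3} {u4.2}


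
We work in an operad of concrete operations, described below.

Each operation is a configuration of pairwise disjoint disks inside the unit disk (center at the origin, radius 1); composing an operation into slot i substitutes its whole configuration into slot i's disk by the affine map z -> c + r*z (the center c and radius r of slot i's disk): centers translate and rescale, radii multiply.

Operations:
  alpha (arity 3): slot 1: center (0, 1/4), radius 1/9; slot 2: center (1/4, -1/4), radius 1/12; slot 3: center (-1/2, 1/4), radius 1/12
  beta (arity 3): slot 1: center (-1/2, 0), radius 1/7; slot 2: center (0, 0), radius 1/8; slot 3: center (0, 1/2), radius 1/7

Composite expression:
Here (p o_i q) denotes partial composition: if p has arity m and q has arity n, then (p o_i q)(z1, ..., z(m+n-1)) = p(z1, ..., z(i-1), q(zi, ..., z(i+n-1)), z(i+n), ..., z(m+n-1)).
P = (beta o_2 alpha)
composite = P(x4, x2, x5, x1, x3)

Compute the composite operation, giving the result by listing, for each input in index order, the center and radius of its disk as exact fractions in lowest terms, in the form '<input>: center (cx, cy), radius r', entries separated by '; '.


Nesting under beta composes maps z -> c + r*z down each x-path.
for x4, the 1-step affine chain lands on center (-1/2, 0), radius 1/7
for x2, the 2-step affine chain lands on center (0, 1/32), radius 1/72
for x5, the 2-step affine chain lands on center (1/32, -1/32), radius 1/96
for x1, the 2-step affine chain lands on center (-1/16, 1/32), radius 1/96
for x3, the 1-step affine chain lands on center (0, 1/2), radius 1/7

x1: center (-1/16, 1/32), radius 1/96; x2: center (0, 1/32), radius 1/72; x3: center (0, 1/2), radius 1/7; x4: center (-1/2, 0), radius 1/7; x5: center (1/32, -1/32), radius 1/96


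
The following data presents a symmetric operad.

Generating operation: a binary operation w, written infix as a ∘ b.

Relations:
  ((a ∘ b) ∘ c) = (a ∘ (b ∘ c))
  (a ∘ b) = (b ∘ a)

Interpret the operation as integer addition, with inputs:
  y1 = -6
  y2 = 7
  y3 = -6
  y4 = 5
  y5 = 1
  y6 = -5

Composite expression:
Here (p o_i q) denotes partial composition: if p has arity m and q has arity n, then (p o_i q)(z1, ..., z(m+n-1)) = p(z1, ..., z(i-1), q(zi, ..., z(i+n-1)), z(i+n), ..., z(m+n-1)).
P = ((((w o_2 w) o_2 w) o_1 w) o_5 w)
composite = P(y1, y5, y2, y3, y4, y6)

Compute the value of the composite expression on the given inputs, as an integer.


-4


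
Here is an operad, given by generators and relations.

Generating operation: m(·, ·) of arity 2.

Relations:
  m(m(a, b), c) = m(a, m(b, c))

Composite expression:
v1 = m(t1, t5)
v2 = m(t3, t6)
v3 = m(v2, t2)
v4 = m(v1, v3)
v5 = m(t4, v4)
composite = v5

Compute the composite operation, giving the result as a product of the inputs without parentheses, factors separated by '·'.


t4 · t1 · t5 · t3 · t6 · t2

Associativity of m dissolves the nesting; only the t-input order survives.
m(t1, t5) spells out as t1 · t5
m(t3, t6) spells out as t3 · t6
m(m(t3, t6), t2) spells out as t3 · t6 · t2
m(m(t1, t5), m(m(t3, t6), t2)) spells out as t1 · t5 · t3 · t6 · t2
m(t4, m(m(t1, t5), m(m(t3, t6), t2))) spells out as t4 · t1 · t5 · t3 · t6 · t2


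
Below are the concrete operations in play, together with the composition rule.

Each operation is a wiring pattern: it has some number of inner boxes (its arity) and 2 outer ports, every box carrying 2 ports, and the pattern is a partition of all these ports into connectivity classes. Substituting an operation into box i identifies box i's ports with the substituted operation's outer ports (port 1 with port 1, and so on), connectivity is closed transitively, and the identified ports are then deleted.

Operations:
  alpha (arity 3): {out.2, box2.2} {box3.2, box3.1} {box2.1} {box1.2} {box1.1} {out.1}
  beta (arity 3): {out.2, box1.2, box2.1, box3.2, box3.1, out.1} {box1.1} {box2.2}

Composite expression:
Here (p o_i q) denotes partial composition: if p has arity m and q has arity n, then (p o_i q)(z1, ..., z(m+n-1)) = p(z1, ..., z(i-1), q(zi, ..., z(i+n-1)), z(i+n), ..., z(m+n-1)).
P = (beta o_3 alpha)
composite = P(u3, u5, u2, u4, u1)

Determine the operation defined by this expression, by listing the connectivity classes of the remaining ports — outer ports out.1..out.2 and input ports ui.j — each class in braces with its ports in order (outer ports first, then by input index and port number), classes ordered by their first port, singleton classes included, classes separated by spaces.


{out.1, out.2, u3.2, u4.2, u5.1} {u1.1, u1.2} {u2.1} {u2.2} {u3.1} {u4.1} {u5.2}

Reachability decides: close wires over beta-identified ports.
the subtree at alpha composes to {out.1} {out.2, u4.2} {u1.1, u1.2} {u2.1} {u2.2} {u4.1} on (u2, u4, u1); out.j = own outer ports
the subtree at beta composes to {out.1, out.2, u3.2, u4.2, u5.1} {u1.1, u1.2} {u2.1} {u2.2} {u3.1} {u4.1} {u5.2} on (u3, u5, u2, u4, u1); out.j = own outer ports


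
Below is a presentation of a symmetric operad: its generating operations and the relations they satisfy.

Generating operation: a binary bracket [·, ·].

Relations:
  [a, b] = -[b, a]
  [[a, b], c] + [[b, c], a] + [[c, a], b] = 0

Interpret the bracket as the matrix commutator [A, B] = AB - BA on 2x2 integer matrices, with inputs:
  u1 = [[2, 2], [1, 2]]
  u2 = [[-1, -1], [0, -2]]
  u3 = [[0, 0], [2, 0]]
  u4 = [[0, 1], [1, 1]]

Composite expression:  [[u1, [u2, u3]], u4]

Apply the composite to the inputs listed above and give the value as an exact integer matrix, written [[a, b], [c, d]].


[[12, 0], [12, -12]]

[u2, u3] = [[-2, 0], [-2, 2]]
[u1, [u2, u3]] = [[-4, 8], [-4, 4]]
[[u1, [u2, u3]], u4] = [[12, 0], [12, -12]]


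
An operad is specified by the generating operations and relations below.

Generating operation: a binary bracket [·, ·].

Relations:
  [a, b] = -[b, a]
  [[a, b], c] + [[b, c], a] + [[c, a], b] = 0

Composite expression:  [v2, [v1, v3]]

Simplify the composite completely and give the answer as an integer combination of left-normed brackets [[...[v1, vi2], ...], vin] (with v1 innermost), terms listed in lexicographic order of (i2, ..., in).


Left-normed coefficients sit on the v1-initial expansion words.
Composite bracket: [v2, [v1, v3]]
Full expansion: 4 signed words from ab - ba (2^2 = 4).
Words beginning with v1 determine it all:
  the word v1v3v2 carries sign -1 and contributes -[[v1, v3], v2]

-[[v1, v3], v2]


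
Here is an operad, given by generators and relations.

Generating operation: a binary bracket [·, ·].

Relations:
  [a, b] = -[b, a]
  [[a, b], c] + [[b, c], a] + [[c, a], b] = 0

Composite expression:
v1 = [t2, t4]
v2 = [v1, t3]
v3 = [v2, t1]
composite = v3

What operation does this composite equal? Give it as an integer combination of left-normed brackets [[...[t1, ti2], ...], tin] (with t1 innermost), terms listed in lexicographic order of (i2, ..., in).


Expand each bracket as ab - ba; the t1-initial words give the coefficients.
Composite bracket: [[[t2, t4], t3], t1]
Under [a, b] = ab - ba we get 8 signed associative words (2^3 = 8).
Collect the words opening with t1:
  t1t2t4t3 (sign -1) contributes -[[[t1, t2], t4], t3]
  t1t3t2t4 (sign +1) contributes +[[[t1, t3], t2], t4]
  t1t3t4t2 (sign -1) contributes -[[[t1, t3], t4], t2]
  t1t4t2t3 (sign +1) contributes +[[[t1, t4], t2], t3]

-[[[t1, t2], t4], t3] + [[[t1, t3], t2], t4] - [[[t1, t3], t4], t2] + [[[t1, t4], t2], t3]


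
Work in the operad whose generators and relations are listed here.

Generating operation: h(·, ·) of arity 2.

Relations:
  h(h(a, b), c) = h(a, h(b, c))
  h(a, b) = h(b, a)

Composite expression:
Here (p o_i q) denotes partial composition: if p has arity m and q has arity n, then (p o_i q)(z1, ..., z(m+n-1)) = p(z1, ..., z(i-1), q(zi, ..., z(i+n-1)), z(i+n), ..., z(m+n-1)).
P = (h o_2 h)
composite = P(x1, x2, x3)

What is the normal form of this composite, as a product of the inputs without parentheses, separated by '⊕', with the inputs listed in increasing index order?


x1 ⊕ x2 ⊕ x3


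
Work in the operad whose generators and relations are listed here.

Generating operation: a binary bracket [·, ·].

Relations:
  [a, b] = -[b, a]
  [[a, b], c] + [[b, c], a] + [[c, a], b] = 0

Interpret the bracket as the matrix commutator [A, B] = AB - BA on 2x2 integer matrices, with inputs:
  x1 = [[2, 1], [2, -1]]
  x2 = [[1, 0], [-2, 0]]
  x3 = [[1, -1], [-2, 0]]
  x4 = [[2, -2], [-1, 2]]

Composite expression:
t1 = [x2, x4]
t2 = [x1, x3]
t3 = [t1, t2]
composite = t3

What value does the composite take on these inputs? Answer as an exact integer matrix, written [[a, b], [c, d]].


[x2, x4] = [[-4, -2], [1, 4]]
[x1, x3] = [[0, -4], [8, 0]]
[[x2, x4], [x1, x3]] = [[-12, 32], [64, 12]]

[[-12, 32], [64, 12]]


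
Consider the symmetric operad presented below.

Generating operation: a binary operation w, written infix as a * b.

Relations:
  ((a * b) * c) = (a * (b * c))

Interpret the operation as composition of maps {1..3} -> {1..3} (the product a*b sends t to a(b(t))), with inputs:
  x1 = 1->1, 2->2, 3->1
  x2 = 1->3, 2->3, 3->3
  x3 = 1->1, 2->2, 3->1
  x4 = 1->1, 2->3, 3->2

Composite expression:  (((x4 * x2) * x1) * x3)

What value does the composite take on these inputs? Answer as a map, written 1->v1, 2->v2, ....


(x4 * x2) = 1->2, 2->2, 3->2
((x4 * x2) * x1) = 1->2, 2->2, 3->2
(((x4 * x2) * x1) * x3) = 1->2, 2->2, 3->2

1->2, 2->2, 3->2


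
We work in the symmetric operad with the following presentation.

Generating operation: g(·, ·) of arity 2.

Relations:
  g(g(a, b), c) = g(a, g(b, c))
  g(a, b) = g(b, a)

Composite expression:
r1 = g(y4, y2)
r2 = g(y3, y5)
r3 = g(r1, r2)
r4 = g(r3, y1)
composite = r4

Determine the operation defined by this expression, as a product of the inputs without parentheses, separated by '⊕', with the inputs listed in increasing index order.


y1 ⊕ y2 ⊕ y3 ⊕ y4 ⊕ y5

Key point: g commutes, so take the y-inputs in any fixed order.
g(y4, y2) spells out as y4 ⊕ y2
g(y3, y5) spells out as y3 ⊕ y5
g(g(y4, y2), g(y3, y5)) spells out as y4 ⊕ y2 ⊕ y3 ⊕ y5
g(g(g(y4, y2), g(y3, y5)), y1) spells out as y4 ⊕ y2 ⊕ y3 ⊕ y5 ⊕ y1
putting the inputs in ascending order: y1 ⊕ y2 ⊕ y3 ⊕ y4 ⊕ y5


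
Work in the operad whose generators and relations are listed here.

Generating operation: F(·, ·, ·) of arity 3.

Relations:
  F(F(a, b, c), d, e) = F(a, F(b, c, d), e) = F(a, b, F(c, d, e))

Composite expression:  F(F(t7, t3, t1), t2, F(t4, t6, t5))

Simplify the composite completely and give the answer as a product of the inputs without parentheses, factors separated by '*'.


Associativity of F dissolves the nesting; only the t-input order survives.
F(t7, t3, t1) spells out as t7 * t3 * t1
F(t4, t6, t5) spells out as t4 * t6 * t5
F(F(t7, t3, t1), t2, F(t4, t6, t5)) spells out as t7 * t3 * t1 * t2 * t4 * t6 * t5

t7 * t3 * t1 * t2 * t4 * t6 * t5


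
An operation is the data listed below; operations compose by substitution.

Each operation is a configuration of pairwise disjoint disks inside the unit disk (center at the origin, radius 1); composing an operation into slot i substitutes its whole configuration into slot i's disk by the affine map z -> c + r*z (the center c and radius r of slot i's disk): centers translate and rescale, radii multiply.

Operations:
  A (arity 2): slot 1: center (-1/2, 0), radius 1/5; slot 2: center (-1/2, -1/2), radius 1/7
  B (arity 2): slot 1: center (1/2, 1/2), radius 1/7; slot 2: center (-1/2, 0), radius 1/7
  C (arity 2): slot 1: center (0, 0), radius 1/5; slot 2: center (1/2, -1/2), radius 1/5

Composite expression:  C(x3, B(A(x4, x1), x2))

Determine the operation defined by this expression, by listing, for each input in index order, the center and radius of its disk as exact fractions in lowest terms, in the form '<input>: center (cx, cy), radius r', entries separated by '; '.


x1: center (41/70, -29/70), radius 1/245; x2: center (2/5, -1/2), radius 1/35; x3: center (0, 0), radius 1/5; x4: center (41/70, -2/5), radius 1/175

Each x-disk chains the slot maps above it in C; radii multiply.
for x3, the 1-step affine chain lands on center (0, 0), radius 1/5
for x4, the 3-step affine chain lands on center (41/70, -2/5), radius 1/175
for x1, the 3-step affine chain lands on center (41/70, -29/70), radius 1/245
for x2, the 2-step affine chain lands on center (2/5, -1/2), radius 1/35


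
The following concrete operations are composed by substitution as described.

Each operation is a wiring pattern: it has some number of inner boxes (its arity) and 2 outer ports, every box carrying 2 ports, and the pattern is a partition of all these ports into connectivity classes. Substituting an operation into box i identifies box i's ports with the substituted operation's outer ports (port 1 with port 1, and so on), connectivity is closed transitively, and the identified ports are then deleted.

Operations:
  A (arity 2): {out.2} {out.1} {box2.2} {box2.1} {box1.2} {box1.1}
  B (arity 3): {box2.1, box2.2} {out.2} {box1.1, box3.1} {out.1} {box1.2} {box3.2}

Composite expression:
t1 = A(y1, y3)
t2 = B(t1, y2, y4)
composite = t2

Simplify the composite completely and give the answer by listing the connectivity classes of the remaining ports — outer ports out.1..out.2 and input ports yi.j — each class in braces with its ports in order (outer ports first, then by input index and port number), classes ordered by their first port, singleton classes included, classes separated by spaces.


{out.1} {out.2} {y1.1} {y1.2} {y2.1, y2.2} {y3.1} {y3.2} {y4.1} {y4.2}

Substituting into B glues patterns; closure does the rest.
composing A on (y1, y3), with out.j its own outer ports: {out.1} {out.2} {y1.1} {y1.2} {y3.1} {y3.2}
composing B on (y1, y3, y2, y4), with out.j its own outer ports: {out.1} {out.2} {y1.1} {y1.2} {y2.1, y2.2} {y3.1} {y3.2} {y4.1} {y4.2}


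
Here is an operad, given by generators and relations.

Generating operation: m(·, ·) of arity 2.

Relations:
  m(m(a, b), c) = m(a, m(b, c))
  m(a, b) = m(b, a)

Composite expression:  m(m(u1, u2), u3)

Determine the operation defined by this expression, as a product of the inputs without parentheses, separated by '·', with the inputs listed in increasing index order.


u1 · u2 · u3

Both nesting and order wash out for m; what remains is which u's occur.
m(u1, u2) spells out as u1 · u2
m(m(u1, u2), u3) spells out as u1 · u2 · u3
putting the inputs in ascending order: u1 · u2 · u3


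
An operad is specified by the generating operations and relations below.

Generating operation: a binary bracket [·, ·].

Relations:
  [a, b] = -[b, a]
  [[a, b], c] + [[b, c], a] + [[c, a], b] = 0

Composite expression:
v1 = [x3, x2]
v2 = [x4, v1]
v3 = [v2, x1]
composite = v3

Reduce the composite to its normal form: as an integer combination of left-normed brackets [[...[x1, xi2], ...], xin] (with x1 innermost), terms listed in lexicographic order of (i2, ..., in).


-[[[x1, x2], x3], x4] + [[[x1, x3], x2], x4] + [[[x1, x4], x2], x3] - [[[x1, x4], x3], x2]

In the tensor algebra, words opening x1 carry the x1-anchored form.
Composite bracket: [[x4, [x3, x2]], x1]
Full expansion: 8 signed words from ab - ba (2^3 = 8).
Keep just the words that open with x1:
  x1x2x3x4 (sign -1) contributes -[[[x1, x2], x3], x4]
  x1x3x2x4 (sign +1) contributes +[[[x1, x3], x2], x4]
  x1x4x2x3 (sign +1) contributes +[[[x1, x4], x2], x3]
  x1x4x3x2 (sign -1) contributes -[[[x1, x4], x3], x2]


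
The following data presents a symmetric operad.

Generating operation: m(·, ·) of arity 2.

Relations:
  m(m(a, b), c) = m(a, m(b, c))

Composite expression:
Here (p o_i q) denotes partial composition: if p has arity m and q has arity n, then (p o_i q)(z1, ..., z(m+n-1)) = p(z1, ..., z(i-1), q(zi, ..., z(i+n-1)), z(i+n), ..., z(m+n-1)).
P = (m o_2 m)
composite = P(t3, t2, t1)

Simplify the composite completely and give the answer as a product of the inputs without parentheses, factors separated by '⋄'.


t3 ⋄ t2 ⋄ t1

Under associativity of m, the answer is the t's in reading order.
m(t2, t1) spells out as t2 ⋄ t1
m(t3, m(t2, t1)) spells out as t3 ⋄ t2 ⋄ t1


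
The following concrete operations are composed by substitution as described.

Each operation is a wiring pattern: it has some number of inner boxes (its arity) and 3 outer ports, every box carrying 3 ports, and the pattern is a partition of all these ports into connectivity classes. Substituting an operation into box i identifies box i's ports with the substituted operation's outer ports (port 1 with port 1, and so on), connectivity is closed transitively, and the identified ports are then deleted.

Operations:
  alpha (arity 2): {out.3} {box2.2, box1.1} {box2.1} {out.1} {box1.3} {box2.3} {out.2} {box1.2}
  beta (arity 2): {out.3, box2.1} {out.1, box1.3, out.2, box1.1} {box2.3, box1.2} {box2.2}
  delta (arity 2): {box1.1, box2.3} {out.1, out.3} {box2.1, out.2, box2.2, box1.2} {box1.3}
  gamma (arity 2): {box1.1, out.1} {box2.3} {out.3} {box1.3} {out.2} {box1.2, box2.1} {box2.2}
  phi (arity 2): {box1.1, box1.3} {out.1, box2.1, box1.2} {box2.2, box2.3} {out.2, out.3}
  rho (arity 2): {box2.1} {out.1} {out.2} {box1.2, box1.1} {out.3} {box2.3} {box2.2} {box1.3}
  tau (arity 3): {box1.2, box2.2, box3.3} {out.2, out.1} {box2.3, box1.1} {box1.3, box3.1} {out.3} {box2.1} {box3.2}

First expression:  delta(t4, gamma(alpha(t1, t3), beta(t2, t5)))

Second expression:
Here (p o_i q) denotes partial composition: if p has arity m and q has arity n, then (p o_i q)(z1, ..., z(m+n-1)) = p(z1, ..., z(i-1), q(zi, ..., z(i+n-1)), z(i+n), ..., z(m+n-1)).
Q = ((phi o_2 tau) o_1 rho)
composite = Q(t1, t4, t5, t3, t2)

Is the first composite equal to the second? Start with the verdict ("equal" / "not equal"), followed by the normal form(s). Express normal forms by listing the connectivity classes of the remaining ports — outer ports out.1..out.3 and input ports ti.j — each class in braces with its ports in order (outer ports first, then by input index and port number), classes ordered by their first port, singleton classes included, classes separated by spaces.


not equal — first {out.1, out.3} {out.2, t4.2} {t1.1, t3.2} {t1.2} {t1.3} {t2.1, t2.3} {t2.2, t5.3} {t3.1} {t3.3} {t4.1} {t4.3} {t5.1} {t5.2}, second {out.1} {out.2, out.3} {t1.1, t1.2} {t1.3} {t2.1, t5.3} {t2.2} {t2.3, t3.2, t5.2} {t3.1} {t3.3, t5.1} {t4.1} {t4.2} {t4.3}

The first expression, normalized: {out.1, out.3} {out.2, t4.2} {t1.1, t3.2} {t1.2} {t1.3} {t2.1, t2.3} {t2.2, t5.3} {t3.1} {t3.3} {t4.1} {t4.3} {t5.1} {t5.2}
The second expression, normalized: {out.1} {out.2, out.3} {t1.1, t1.2} {t1.3} {t2.1, t5.3} {t2.2} {t2.3, t3.2, t5.2} {t3.1} {t3.3, t5.1} {t4.1} {t4.2} {t4.3}
Different reductions; not equal.


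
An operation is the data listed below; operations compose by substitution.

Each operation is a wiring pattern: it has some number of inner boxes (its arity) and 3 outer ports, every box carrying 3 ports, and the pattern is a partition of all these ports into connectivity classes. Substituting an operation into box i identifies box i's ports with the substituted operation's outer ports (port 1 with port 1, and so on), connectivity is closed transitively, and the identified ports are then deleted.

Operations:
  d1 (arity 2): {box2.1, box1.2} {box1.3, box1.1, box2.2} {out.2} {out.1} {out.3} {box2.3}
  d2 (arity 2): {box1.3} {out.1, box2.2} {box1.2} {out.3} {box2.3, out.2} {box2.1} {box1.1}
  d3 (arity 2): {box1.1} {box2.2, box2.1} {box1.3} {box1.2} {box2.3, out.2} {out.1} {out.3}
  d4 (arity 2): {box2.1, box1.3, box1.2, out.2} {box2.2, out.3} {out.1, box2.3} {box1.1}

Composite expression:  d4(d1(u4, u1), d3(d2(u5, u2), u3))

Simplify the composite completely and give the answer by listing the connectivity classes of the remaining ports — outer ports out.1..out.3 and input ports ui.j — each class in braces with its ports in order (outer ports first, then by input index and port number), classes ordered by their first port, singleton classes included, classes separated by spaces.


Reachability decides: close wires over d4-identified ports.
stage d1: inputs (u4, u1), connectivity {out.1} {out.2} {out.3} {u1.1, u4.2} {u1.2, u4.1, u4.3} {u1.3}, out.j its boundary
stage d2: inputs (u5, u2), connectivity {out.1, u2.2} {out.2, u2.3} {out.3} {u2.1} {u5.1} {u5.2} {u5.3}, out.j its boundary
stage d3: inputs (u5, u2, u3), connectivity {out.1} {out.2, u3.3} {out.3} {u2.1} {u2.2} {u2.3} {u3.1, u3.2} {u5.1} {u5.2} {u5.3}, out.j its boundary
stage d4: inputs (u4, u1, u5, u2, u3), connectivity {out.1} {out.2} {out.3, u3.3} {u1.1, u4.2} {u1.2, u4.1, u4.3} {u1.3} {u2.1} {u2.2} {u2.3} {u3.1, u3.2} {u5.1} {u5.2} {u5.3}, out.j its boundary

{out.1} {out.2} {out.3, u3.3} {u1.1, u4.2} {u1.2, u4.1, u4.3} {u1.3} {u2.1} {u2.2} {u2.3} {u3.1, u3.2} {u5.1} {u5.2} {u5.3}


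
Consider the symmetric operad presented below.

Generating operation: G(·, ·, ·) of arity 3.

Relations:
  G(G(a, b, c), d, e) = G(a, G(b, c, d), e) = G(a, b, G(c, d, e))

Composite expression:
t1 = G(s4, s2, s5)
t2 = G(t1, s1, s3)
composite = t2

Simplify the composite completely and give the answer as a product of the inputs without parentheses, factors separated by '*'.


s4 * s2 * s5 * s1 * s3

Associativity of G dissolves the nesting; only the s-input order survives.
G(s4, s2, s5) linearizes to s4 * s2 * s5
G(G(s4, s2, s5), s1, s3) linearizes to s4 * s2 * s5 * s1 * s3


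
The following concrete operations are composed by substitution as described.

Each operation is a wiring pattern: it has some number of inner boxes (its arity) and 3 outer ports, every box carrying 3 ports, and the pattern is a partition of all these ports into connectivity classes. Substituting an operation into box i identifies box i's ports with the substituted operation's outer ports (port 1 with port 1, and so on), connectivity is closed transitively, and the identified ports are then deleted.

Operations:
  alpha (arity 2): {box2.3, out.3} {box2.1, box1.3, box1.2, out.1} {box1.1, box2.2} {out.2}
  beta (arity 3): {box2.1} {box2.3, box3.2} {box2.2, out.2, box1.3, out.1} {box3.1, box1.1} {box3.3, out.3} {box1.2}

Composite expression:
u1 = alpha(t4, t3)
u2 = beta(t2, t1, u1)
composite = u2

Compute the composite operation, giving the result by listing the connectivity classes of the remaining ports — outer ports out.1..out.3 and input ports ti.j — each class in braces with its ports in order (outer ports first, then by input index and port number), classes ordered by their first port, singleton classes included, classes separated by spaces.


After gluing at beta, chains via deleted ports link the t-ports.
alpha over (t4, t3) gives {out.1, t3.1, t4.2, t4.3} {out.2} {out.3, t3.3} {t3.2, t4.1}, out.j being that stage's outer ports
beta over (t2, t1, t4, t3) gives {out.1, out.2, t1.2, t2.3} {out.3, t3.3} {t1.1} {t1.3} {t2.1, t3.1, t4.2, t4.3} {t2.2} {t3.2, t4.1}, out.j being that stage's outer ports

{out.1, out.2, t1.2, t2.3} {out.3, t3.3} {t1.1} {t1.3} {t2.1, t3.1, t4.2, t4.3} {t2.2} {t3.2, t4.1}


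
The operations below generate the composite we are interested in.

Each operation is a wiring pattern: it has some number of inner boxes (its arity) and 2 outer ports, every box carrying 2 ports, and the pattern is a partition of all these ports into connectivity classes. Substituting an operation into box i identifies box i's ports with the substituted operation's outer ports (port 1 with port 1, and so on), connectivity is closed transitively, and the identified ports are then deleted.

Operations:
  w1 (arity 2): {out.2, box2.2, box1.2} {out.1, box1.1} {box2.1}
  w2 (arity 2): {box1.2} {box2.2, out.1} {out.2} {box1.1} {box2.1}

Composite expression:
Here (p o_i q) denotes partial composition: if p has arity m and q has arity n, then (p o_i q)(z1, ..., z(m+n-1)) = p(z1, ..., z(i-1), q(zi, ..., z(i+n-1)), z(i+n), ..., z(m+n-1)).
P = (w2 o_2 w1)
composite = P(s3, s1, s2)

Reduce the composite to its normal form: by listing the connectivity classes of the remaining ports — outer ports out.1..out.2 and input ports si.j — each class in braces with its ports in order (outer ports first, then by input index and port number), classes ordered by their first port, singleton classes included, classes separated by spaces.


Two ports join when wires chain via w2-identified ports.
composing w1 on (s1, s2), with out.j its own outer ports: {out.1, s1.1} {out.2, s1.2, s2.2} {s2.1}
composing w2 on (s3, s1, s2), with out.j its own outer ports: {out.1, s1.2, s2.2} {out.2} {s1.1} {s2.1} {s3.1} {s3.2}

{out.1, s1.2, s2.2} {out.2} {s1.1} {s2.1} {s3.1} {s3.2}
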